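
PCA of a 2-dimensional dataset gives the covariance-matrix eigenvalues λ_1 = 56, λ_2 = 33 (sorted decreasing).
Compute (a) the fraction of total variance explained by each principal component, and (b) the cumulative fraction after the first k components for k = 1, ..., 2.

Step 1 — total variance = trace(Sigma) = Σ λ_i = 56 + 33 = 89.

Step 2 — fraction explained by component i = λ_i / Σ λ:
  PC1: 56/89 = 0.6292
  PC2: 33/89 = 0.3708

Step 3 — cumulative fraction after k components = (λ_1 + ... + λ_k) / Σ λ:
  k = 1: 56/89 = 0.6292
  k = 2: (56 + 33)/89 = 89/89 = 1

Summary (fraction, with percent):

explained: PC1 0.6292 (62.92%), PC2 0.3708 (37.08%);  cumulative: 0.6292, 1


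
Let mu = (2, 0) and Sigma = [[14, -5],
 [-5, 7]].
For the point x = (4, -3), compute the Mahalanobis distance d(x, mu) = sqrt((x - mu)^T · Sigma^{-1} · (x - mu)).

Step 1 — centre the observation: (x - mu) = (2, -3).

Step 2 — invert Sigma. det(Sigma) = 14·7 - (-5)² = 73.
  Sigma^{-1} = (1/det) · [[d, -b], [-b, a]] = [[0.0959, 0.0685],
 [0.0685, 0.1918]].

Step 3 — form the quadratic (x - mu)^T · Sigma^{-1} · (x - mu):
  Sigma^{-1} · (x - mu) = (-0.0137, -0.4384).
  (x - mu)^T · [Sigma^{-1} · (x - mu)] = (2)·(-0.0137) + (-3)·(-0.4384) = 1.2877.

Step 4 — take square root: d = √(1.2877) ≈ 1.1348.

d(x, mu) = √(1.2877) ≈ 1.1348


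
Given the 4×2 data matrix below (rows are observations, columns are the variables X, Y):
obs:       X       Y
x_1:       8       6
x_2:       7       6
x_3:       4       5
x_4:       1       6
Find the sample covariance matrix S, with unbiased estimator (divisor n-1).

Step 1 — column means:
  mean(X) = (8 + 7 + 4 + 1) / 4 = 20/4 = 5
  mean(Y) = (6 + 6 + 5 + 6) / 4 = 23/4 = 5.75

Step 2 — sample covariance S[i,j] = (1/(n-1)) · Σ_k (x_{k,i} - mean_i) · (x_{k,j} - mean_j), with n-1 = 3.
  S[X,X] = ((3)·(3) + (2)·(2) + (-1)·(-1) + (-4)·(-4)) / 3 = 30/3 = 10
  S[X,Y] = ((3)·(0.25) + (2)·(0.25) + (-1)·(-0.75) + (-4)·(0.25)) / 3 = 1/3 = 0.3333
  S[Y,Y] = ((0.25)·(0.25) + (0.25)·(0.25) + (-0.75)·(-0.75) + (0.25)·(0.25)) / 3 = 0.75/3 = 0.25

S is symmetric (S[j,i] = S[i,j]). Assembling:

S = [[10, 0.3333],
 [0.3333, 0.25]]


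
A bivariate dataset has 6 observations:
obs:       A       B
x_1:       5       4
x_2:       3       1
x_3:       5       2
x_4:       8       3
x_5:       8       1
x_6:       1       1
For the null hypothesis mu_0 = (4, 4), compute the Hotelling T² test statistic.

Step 1 — sample mean vector:
  mean(A) = (5 + 3 + 5 + 8 + 8 + 1) / 6 = 30/6 = 5
  mean(B) = (4 + 1 + 2 + 3 + 1 + 1) / 6 = 12/6 = 2
  x̄ = (5, 2),  deviation x̄ - mu_0 = (5, 2) - (4, 4) = (1, -2).

Step 2 — sample covariance matrix, S[i,j] = (1/(n-1)) · Σ_k (x_{k,i} - mean_i) · (x_{k,j} - mean_j), divisor n-1 = 5:
  S[A,A] = ((0)·(0) + (-2)·(-2) + (0)·(0) + (3)·(3) + (3)·(3) + (-4)·(-4)) / 5 = 38/5 = 7.6
  S[A,B] = ((0)·(2) + (-2)·(-1) + (0)·(0) + (3)·(1) + (3)·(-1) + (-4)·(-1)) / 5 = 6/5 = 1.2
  S[B,B] = ((2)·(2) + (-1)·(-1) + (0)·(0) + (1)·(1) + (-1)·(-1) + (-1)·(-1)) / 5 = 8/5 = 1.6
  S = [[7.6, 1.2],
 [1.2, 1.6]].

Step 3 — invert S. det(S) = 7.6·1.6 - (1.2)² = 10.72.
  S^{-1} = (1/det) · [[d, -b], [-b, a]] = [[0.1493, -0.1119],
 [-0.1119, 0.709]].

Step 4 — quadratic form (x̄ - mu_0)^T · S^{-1} · (x̄ - mu_0):
  S^{-1} · (x̄ - mu_0) = (0.3731, -1.5299),
  (x̄ - mu_0)^T · [...] = (1)·(0.3731) + (-2)·(-1.5299) = 3.4328.

Step 5 — scale by n: T² = 6 · 3.4328 = 20.597.

T² ≈ 20.597


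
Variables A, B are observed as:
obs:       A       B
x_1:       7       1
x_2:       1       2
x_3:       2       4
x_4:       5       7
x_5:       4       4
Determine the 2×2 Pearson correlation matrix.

Step 1 — column means:
  mean(A) = (7 + 1 + 2 + 5 + 4) / 5 = 19/5 = 3.8
  mean(B) = (1 + 2 + 4 + 7 + 4) / 5 = 18/5 = 3.6

Step 2 — sample variances and covariances s[i,j] = (1/(n-1)) · Σ_k (x_{k,i} - mean_i) · (x_{k,j} - mean_j), with n-1 = 4:
  s[A,A] = ((3.2)·(3.2) + (-2.8)·(-2.8) + (-1.8)·(-1.8) + (1.2)·(1.2) + (0.2)·(0.2)) / 4 = 22.8/4 = 5.7
  s[A,B] = ((3.2)·(-2.6) + (-2.8)·(-1.6) + (-1.8)·(0.4) + (1.2)·(3.4) + (0.2)·(0.4)) / 4 = -0.4/4 = -0.1
  s[B,B] = ((-2.6)·(-2.6) + (-1.6)·(-1.6) + (0.4)·(0.4) + (3.4)·(3.4) + (0.4)·(0.4)) / 4 = 21.2/4 = 5.3
  Sample standard deviations s_i = √(s[i,i]):
  s(A) = √(5.7) = 2.3875
  s(B) = √(5.3) = 2.3022

Step 3 — r_{ij} = s_{ij} / (s_i · s_j):
  r[A,A] = 1 (diagonal).
  r[A,B] = -0.1 / (2.3875 · 2.3022) = -0.1 / 5.4964 = -0.0182
  r[B,B] = 1 (diagonal).

R is symmetric with unit diagonal. Assembling:

R = [[1, -0.0182],
 [-0.0182, 1]]


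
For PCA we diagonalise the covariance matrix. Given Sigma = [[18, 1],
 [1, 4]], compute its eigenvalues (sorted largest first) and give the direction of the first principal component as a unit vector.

Step 1 — characteristic polynomial of 2×2 Sigma:
  det(Sigma - λI) = λ² - trace · λ + det = 0.
  trace = 18 + 4 = 22, det = 18·4 - (1)² = 71.
Step 2 — discriminant:
  Δ = trace² - 4·det = 484 - 284 = 200.
Step 3 — eigenvalues:
  λ = (trace ± √Δ)/2 = (22 ± 14.1421)/2,
  λ_1 = 18.0711,  λ_2 = 3.9289.

Step 4 — unit eigenvector for λ_1: solve (Sigma - λ_1 I)v = 0. First row:
  (18 - 18.0711)·v_x + (1)·v_y = 0, i.e. (-0.0711)·v_x + (1)·v_y = 0,
  so v ∝ (b, λ_1 - a) = (1, 0.0711) = u.
  ||u|| = √((1)² + (0.0711)²) = √(1.0051) ≈ 1.0025,
  v_1 = u/||u|| ≈ (0.9975, 0.0709) (||v_1|| = 1).

λ_1 = 18.0711,  λ_2 = 3.9289;  v_1 ≈ (0.9975, 0.0709)


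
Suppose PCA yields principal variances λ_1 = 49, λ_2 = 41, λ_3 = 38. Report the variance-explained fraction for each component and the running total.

Step 1 — total variance = trace(Sigma) = Σ λ_i = 49 + 41 + 38 = 128.

Step 2 — fraction explained by component i = λ_i / Σ λ:
  PC1: 49/128 = 0.3828
  PC2: 41/128 = 0.3203
  PC3: 38/128 = 0.2969

Step 3 — cumulative fraction after k components = (λ_1 + ... + λ_k) / Σ λ:
  k = 1: 49/128 = 0.3828
  k = 2: (49 + 41)/128 = 90/128 = 0.7031
  k = 3: (49 + 41 + 38)/128 = 128/128 = 1

Summary (fraction, with percent):

explained: PC1 0.3828 (38.28%), PC2 0.3203 (32.03%), PC3 0.2969 (29.69%);  cumulative: 0.3828, 0.7031, 1


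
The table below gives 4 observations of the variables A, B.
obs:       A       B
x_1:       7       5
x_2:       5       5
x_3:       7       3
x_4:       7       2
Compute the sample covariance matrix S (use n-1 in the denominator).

Step 1 — column means:
  mean(A) = (7 + 5 + 7 + 7) / 4 = 26/4 = 6.5
  mean(B) = (5 + 5 + 3 + 2) / 4 = 15/4 = 3.75

Step 2 — sample covariance S[i,j] = (1/(n-1)) · Σ_k (x_{k,i} - mean_i) · (x_{k,j} - mean_j), with n-1 = 3.
  S[A,A] = ((0.5)·(0.5) + (-1.5)·(-1.5) + (0.5)·(0.5) + (0.5)·(0.5)) / 3 = 3/3 = 1
  S[A,B] = ((0.5)·(1.25) + (-1.5)·(1.25) + (0.5)·(-0.75) + (0.5)·(-1.75)) / 3 = -2.5/3 = -0.8333
  S[B,B] = ((1.25)·(1.25) + (1.25)·(1.25) + (-0.75)·(-0.75) + (-1.75)·(-1.75)) / 3 = 6.75/3 = 2.25

S is symmetric (S[j,i] = S[i,j]). Assembling:

S = [[1, -0.8333],
 [-0.8333, 2.25]]


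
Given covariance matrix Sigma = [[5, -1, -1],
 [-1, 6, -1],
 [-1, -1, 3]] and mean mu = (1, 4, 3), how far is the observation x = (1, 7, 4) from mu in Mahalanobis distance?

Step 1 — centre the observation: (x - mu) = (0, 3, 1).

Step 2 — invert Sigma (cofactor / det for 3×3, or solve directly):
  Sigma^{-1} = [[0.2297, 0.0541, 0.0946],
 [0.0541, 0.1892, 0.0811],
 [0.0946, 0.0811, 0.3919]].

Step 3 — form the quadratic (x - mu)^T · Sigma^{-1} · (x - mu):
  Sigma^{-1} · (x - mu) = (0.2568, 0.6486, 0.6351).
  (x - mu)^T · [Sigma^{-1} · (x - mu)] = (0)·(0.2568) + (3)·(0.6486) + (1)·(0.6351) = 2.5811.

Step 4 — take square root: d = √(2.5811) ≈ 1.6066.

d(x, mu) = √(2.5811) ≈ 1.6066


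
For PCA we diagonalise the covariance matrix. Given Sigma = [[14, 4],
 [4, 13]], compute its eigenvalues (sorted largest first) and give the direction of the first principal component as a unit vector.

Step 1 — characteristic polynomial of 2×2 Sigma:
  det(Sigma - λI) = λ² - trace · λ + det = 0.
  trace = 14 + 13 = 27, det = 14·13 - (4)² = 166.
Step 2 — discriminant:
  Δ = trace² - 4·det = 729 - 664 = 65.
Step 3 — eigenvalues:
  λ = (trace ± √Δ)/2 = (27 ± 8.0623)/2,
  λ_1 = 17.5311,  λ_2 = 9.4689.

Step 4 — unit eigenvector for λ_1: solve (Sigma - λ_1 I)v = 0. First row:
  (14 - 17.5311)·v_x + (4)·v_y = 0, i.e. (-3.5311)·v_x + (4)·v_y = 0,
  so v ∝ (b, λ_1 - a) = (4, 3.5311) = u.
  ||u|| = √((4)² + (3.5311)²) = √(28.4689) ≈ 5.3356,
  v_1 = u/||u|| ≈ (0.7497, 0.6618) (||v_1|| = 1).

λ_1 = 17.5311,  λ_2 = 9.4689;  v_1 ≈ (0.7497, 0.6618)


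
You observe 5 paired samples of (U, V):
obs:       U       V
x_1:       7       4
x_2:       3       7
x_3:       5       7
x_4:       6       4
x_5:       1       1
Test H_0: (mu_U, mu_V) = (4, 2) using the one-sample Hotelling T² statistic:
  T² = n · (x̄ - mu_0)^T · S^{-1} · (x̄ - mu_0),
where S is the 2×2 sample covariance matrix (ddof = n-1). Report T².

Step 1 — sample mean vector:
  mean(U) = (7 + 3 + 5 + 6 + 1) / 5 = 22/5 = 4.4
  mean(V) = (4 + 7 + 7 + 4 + 1) / 5 = 23/5 = 4.6
  x̄ = (4.4, 4.6),  deviation x̄ - mu_0 = (4.4, 4.6) - (4, 2) = (0.4, 2.6).

Step 2 — sample covariance matrix, S[i,j] = (1/(n-1)) · Σ_k (x_{k,i} - mean_i) · (x_{k,j} - mean_j), divisor n-1 = 4:
  S[U,U] = ((2.6)·(2.6) + (-1.4)·(-1.4) + (0.6)·(0.6) + (1.6)·(1.6) + (-3.4)·(-3.4)) / 4 = 23.2/4 = 5.8
  S[U,V] = ((2.6)·(-0.6) + (-1.4)·(2.4) + (0.6)·(2.4) + (1.6)·(-0.6) + (-3.4)·(-3.6)) / 4 = 7.8/4 = 1.95
  S[V,V] = ((-0.6)·(-0.6) + (2.4)·(2.4) + (2.4)·(2.4) + (-0.6)·(-0.6) + (-3.6)·(-3.6)) / 4 = 25.2/4 = 6.3
  S = [[5.8, 1.95],
 [1.95, 6.3]].

Step 3 — invert S. det(S) = 5.8·6.3 - (1.95)² = 32.7375.
  S^{-1} = (1/det) · [[d, -b], [-b, a]] = [[0.1924, -0.0596],
 [-0.0596, 0.1772]].

Step 4 — quadratic form (x̄ - mu_0)^T · S^{-1} · (x̄ - mu_0):
  S^{-1} · (x̄ - mu_0) = (-0.0779, 0.4368),
  (x̄ - mu_0)^T · [...] = (0.4)·(-0.0779) + (2.6)·(0.4368) = 1.1045.

Step 5 — scale by n: T² = 5 · 1.1045 = 5.5227.

T² ≈ 5.5227


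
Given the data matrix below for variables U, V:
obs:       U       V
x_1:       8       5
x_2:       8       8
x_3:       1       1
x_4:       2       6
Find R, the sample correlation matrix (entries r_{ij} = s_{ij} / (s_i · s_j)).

Step 1 — column means:
  mean(U) = (8 + 8 + 1 + 2) / 4 = 19/4 = 4.75
  mean(V) = (5 + 8 + 1 + 6) / 4 = 20/4 = 5

Step 2 — sample variances and covariances s[i,j] = (1/(n-1)) · Σ_k (x_{k,i} - mean_i) · (x_{k,j} - mean_j), with n-1 = 3:
  s[U,U] = ((3.25)·(3.25) + (3.25)·(3.25) + (-3.75)·(-3.75) + (-2.75)·(-2.75)) / 3 = 42.75/3 = 14.25
  s[U,V] = ((3.25)·(0) + (3.25)·(3) + (-3.75)·(-4) + (-2.75)·(1)) / 3 = 22/3 = 7.3333
  s[V,V] = ((0)·(0) + (3)·(3) + (-4)·(-4) + (1)·(1)) / 3 = 26/3 = 8.6667
  Sample standard deviations s_i = √(s[i,i]):
  s(U) = √(14.25) = 3.7749
  s(V) = √(8.6667) = 2.9439

Step 3 — r_{ij} = s_{ij} / (s_i · s_j):
  r[U,U] = 1 (diagonal).
  r[U,V] = 7.3333 / (3.7749 · 2.9439) = 7.3333 / 11.1131 = 0.6599
  r[V,V] = 1 (diagonal).

R is symmetric with unit diagonal. Assembling:

R = [[1, 0.6599],
 [0.6599, 1]]


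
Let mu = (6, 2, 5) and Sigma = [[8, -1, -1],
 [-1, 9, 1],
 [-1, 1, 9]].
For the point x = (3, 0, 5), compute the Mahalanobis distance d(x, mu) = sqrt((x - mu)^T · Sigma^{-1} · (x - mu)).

Step 1 — centre the observation: (x - mu) = (-3, -2, 0).

Step 2 — invert Sigma (cofactor / det for 3×3, or solve directly):
  Sigma^{-1} = [[0.1282, 0.0128, 0.0128],
 [0.0128, 0.1138, -0.0112],
 [0.0128, -0.0112, 0.1138]].

Step 3 — form the quadratic (x - mu)^T · Sigma^{-1} · (x - mu):
  Sigma^{-1} · (x - mu) = (-0.4103, -0.266, -0.016).
  (x - mu)^T · [Sigma^{-1} · (x - mu)] = (-3)·(-0.4103) + (-2)·(-0.266) + (0)·(-0.016) = 1.7628.

Step 4 — take square root: d = √(1.7628) ≈ 1.3277.

d(x, mu) = √(1.7628) ≈ 1.3277


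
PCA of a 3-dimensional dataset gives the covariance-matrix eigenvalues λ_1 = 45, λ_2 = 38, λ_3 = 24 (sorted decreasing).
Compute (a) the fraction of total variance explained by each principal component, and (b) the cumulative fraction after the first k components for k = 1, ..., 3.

Step 1 — total variance = trace(Sigma) = Σ λ_i = 45 + 38 + 24 = 107.

Step 2 — fraction explained by component i = λ_i / Σ λ:
  PC1: 45/107 = 0.4206
  PC2: 38/107 = 0.3551
  PC3: 24/107 = 0.2243

Step 3 — cumulative fraction after k components = (λ_1 + ... + λ_k) / Σ λ:
  k = 1: 45/107 = 0.4206
  k = 2: (45 + 38)/107 = 83/107 = 0.7757
  k = 3: (45 + 38 + 24)/107 = 107/107 = 1

Summary (fraction, with percent):

explained: PC1 0.4206 (42.06%), PC2 0.3551 (35.51%), PC3 0.2243 (22.43%);  cumulative: 0.4206, 0.7757, 1


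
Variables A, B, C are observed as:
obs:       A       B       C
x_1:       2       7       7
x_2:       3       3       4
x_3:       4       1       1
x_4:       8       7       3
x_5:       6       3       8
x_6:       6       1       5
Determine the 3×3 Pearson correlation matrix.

Step 1 — column means:
  mean(A) = (2 + 3 + 4 + 8 + 6 + 6) / 6 = 29/6 = 4.8333
  mean(B) = (7 + 3 + 1 + 7 + 3 + 1) / 6 = 22/6 = 3.6667
  mean(C) = (7 + 4 + 1 + 3 + 8 + 5) / 6 = 28/6 = 4.6667

Step 2 — sample variances and covariances s[i,j] = (1/(n-1)) · Σ_k (x_{k,i} - mean_i) · (x_{k,j} - mean_j), with n-1 = 5:
  s[A,A] = ((-2.8333)·(-2.8333) + (-1.8333)·(-1.8333) + (-0.8333)·(-0.8333) + (3.1667)·(3.1667) + (1.1667)·(1.1667) + (1.1667)·(1.1667)) / 5 = 24.8333/5 = 4.9667
  s[A,B] = ((-2.8333)·(3.3333) + (-1.8333)·(-0.6667) + (-0.8333)·(-2.6667) + (3.1667)·(3.3333) + (1.1667)·(-0.6667) + (1.1667)·(-2.6667)) / 5 = 0.6667/5 = 0.1333
  s[A,C] = ((-2.8333)·(2.3333) + (-1.8333)·(-0.6667) + (-0.8333)·(-3.6667) + (3.1667)·(-1.6667) + (1.1667)·(3.3333) + (1.1667)·(0.3333)) / 5 = -3.3333/5 = -0.6667
  s[B,B] = ((3.3333)·(3.3333) + (-0.6667)·(-0.6667) + (-2.6667)·(-2.6667) + (3.3333)·(3.3333) + (-0.6667)·(-0.6667) + (-2.6667)·(-2.6667)) / 5 = 37.3333/5 = 7.4667
  s[B,C] = ((3.3333)·(2.3333) + (-0.6667)·(-0.6667) + (-2.6667)·(-3.6667) + (3.3333)·(-1.6667) + (-0.6667)·(3.3333) + (-2.6667)·(0.3333)) / 5 = 9.3333/5 = 1.8667
  s[C,C] = ((2.3333)·(2.3333) + (-0.6667)·(-0.6667) + (-3.6667)·(-3.6667) + (-1.6667)·(-1.6667) + (3.3333)·(3.3333) + (0.3333)·(0.3333)) / 5 = 33.3333/5 = 6.6667
  Sample standard deviations s_i = √(s[i,i]):
  s(A) = √(4.9667) = 2.2286
  s(B) = √(7.4667) = 2.7325
  s(C) = √(6.6667) = 2.582

Step 3 — r_{ij} = s_{ij} / (s_i · s_j):
  r[A,A] = 1 (diagonal).
  r[A,B] = 0.1333 / (2.2286 · 2.7325) = 0.1333 / 6.0897 = 0.0219
  r[A,C] = -0.6667 / (2.2286 · 2.582) = -0.6667 / 5.7542 = -0.1159
  r[B,B] = 1 (diagonal).
  r[B,C] = 1.8667 / (2.7325 · 2.582) = 1.8667 / 7.0553 = 0.2646
  r[C,C] = 1 (diagonal).

R is symmetric with unit diagonal. Assembling:

R = [[1, 0.0219, -0.1159],
 [0.0219, 1, 0.2646],
 [-0.1159, 0.2646, 1]]


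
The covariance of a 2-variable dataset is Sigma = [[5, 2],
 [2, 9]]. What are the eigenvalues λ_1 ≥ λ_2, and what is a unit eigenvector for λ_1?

Step 1 — characteristic polynomial of 2×2 Sigma:
  det(Sigma - λI) = λ² - trace · λ + det = 0.
  trace = 5 + 9 = 14, det = 5·9 - (2)² = 41.
Step 2 — discriminant:
  Δ = trace² - 4·det = 196 - 164 = 32.
Step 3 — eigenvalues:
  λ = (trace ± √Δ)/2 = (14 ± 5.6569)/2,
  λ_1 = 9.8284,  λ_2 = 4.1716.

Step 4 — unit eigenvector for λ_1: solve (Sigma - λ_1 I)v = 0. First row:
  (5 - 9.8284)·v_x + (2)·v_y = 0, i.e. (-4.8284)·v_x + (2)·v_y = 0,
  so v ∝ (b, λ_1 - a) = (2, 4.8284) = u.
  ||u|| = √((2)² + (4.8284)²) = √(27.3137) ≈ 5.2263,
  v_1 = u/||u|| ≈ (0.3827, 0.9239) (||v_1|| = 1).

λ_1 = 9.8284,  λ_2 = 4.1716;  v_1 ≈ (0.3827, 0.9239)


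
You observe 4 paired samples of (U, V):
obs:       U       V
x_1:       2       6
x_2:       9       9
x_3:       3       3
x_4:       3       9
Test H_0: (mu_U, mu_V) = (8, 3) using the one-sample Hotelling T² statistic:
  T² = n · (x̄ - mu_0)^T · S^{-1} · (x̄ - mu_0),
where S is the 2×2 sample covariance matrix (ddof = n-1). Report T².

Step 1 — sample mean vector:
  mean(U) = (2 + 9 + 3 + 3) / 4 = 17/4 = 4.25
  mean(V) = (6 + 9 + 3 + 9) / 4 = 27/4 = 6.75
  x̄ = (4.25, 6.75),  deviation x̄ - mu_0 = (4.25, 6.75) - (8, 3) = (-3.75, 3.75).

Step 2 — sample covariance matrix, S[i,j] = (1/(n-1)) · Σ_k (x_{k,i} - mean_i) · (x_{k,j} - mean_j), divisor n-1 = 3:
  S[U,U] = ((-2.25)·(-2.25) + (4.75)·(4.75) + (-1.25)·(-1.25) + (-1.25)·(-1.25)) / 3 = 30.75/3 = 10.25
  S[U,V] = ((-2.25)·(-0.75) + (4.75)·(2.25) + (-1.25)·(-3.75) + (-1.25)·(2.25)) / 3 = 14.25/3 = 4.75
  S[V,V] = ((-0.75)·(-0.75) + (2.25)·(2.25) + (-3.75)·(-3.75) + (2.25)·(2.25)) / 3 = 24.75/3 = 8.25
  S = [[10.25, 4.75],
 [4.75, 8.25]].

Step 3 — invert S. det(S) = 10.25·8.25 - (4.75)² = 62.
  S^{-1} = (1/det) · [[d, -b], [-b, a]] = [[0.1331, -0.0766],
 [-0.0766, 0.1653]].

Step 4 — quadratic form (x̄ - mu_0)^T · S^{-1} · (x̄ - mu_0):
  S^{-1} · (x̄ - mu_0) = (-0.7863, 0.9073),
  (x̄ - mu_0)^T · [...] = (-3.75)·(-0.7863) + (3.75)·(0.9073) = 6.3508.

Step 5 — scale by n: T² = 4 · 6.3508 = 25.4032.

T² ≈ 25.4032


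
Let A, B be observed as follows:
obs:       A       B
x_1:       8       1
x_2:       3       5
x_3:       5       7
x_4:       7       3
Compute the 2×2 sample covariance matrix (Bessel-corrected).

Step 1 — column means:
  mean(A) = (8 + 3 + 5 + 7) / 4 = 23/4 = 5.75
  mean(B) = (1 + 5 + 7 + 3) / 4 = 16/4 = 4

Step 2 — sample covariance S[i,j] = (1/(n-1)) · Σ_k (x_{k,i} - mean_i) · (x_{k,j} - mean_j), with n-1 = 3.
  S[A,A] = ((2.25)·(2.25) + (-2.75)·(-2.75) + (-0.75)·(-0.75) + (1.25)·(1.25)) / 3 = 14.75/3 = 4.9167
  S[A,B] = ((2.25)·(-3) + (-2.75)·(1) + (-0.75)·(3) + (1.25)·(-1)) / 3 = -13/3 = -4.3333
  S[B,B] = ((-3)·(-3) + (1)·(1) + (3)·(3) + (-1)·(-1)) / 3 = 20/3 = 6.6667

S is symmetric (S[j,i] = S[i,j]). Assembling:

S = [[4.9167, -4.3333],
 [-4.3333, 6.6667]]


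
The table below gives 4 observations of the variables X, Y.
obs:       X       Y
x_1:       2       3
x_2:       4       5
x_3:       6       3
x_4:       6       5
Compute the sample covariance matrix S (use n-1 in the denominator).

Step 1 — column means:
  mean(X) = (2 + 4 + 6 + 6) / 4 = 18/4 = 4.5
  mean(Y) = (3 + 5 + 3 + 5) / 4 = 16/4 = 4

Step 2 — sample covariance S[i,j] = (1/(n-1)) · Σ_k (x_{k,i} - mean_i) · (x_{k,j} - mean_j), with n-1 = 3.
  S[X,X] = ((-2.5)·(-2.5) + (-0.5)·(-0.5) + (1.5)·(1.5) + (1.5)·(1.5)) / 3 = 11/3 = 3.6667
  S[X,Y] = ((-2.5)·(-1) + (-0.5)·(1) + (1.5)·(-1) + (1.5)·(1)) / 3 = 2/3 = 0.6667
  S[Y,Y] = ((-1)·(-1) + (1)·(1) + (-1)·(-1) + (1)·(1)) / 3 = 4/3 = 1.3333

S is symmetric (S[j,i] = S[i,j]). Assembling:

S = [[3.6667, 0.6667],
 [0.6667, 1.3333]]


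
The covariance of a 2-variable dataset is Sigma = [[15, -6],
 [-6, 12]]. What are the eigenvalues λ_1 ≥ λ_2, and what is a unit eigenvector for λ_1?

Step 1 — characteristic polynomial of 2×2 Sigma:
  det(Sigma - λI) = λ² - trace · λ + det = 0.
  trace = 15 + 12 = 27, det = 15·12 - (-6)² = 144.
Step 2 — discriminant:
  Δ = trace² - 4·det = 729 - 576 = 153.
Step 3 — eigenvalues:
  λ = (trace ± √Δ)/2 = (27 ± 12.3693)/2,
  λ_1 = 19.6847,  λ_2 = 7.3153.

Step 4 — unit eigenvector for λ_1: solve (Sigma - λ_1 I)v = 0. First row:
  (15 - 19.6847)·v_x + (-6)·v_y = 0, i.e. (-4.6847)·v_x + (-6)·v_y = 0,
  so v ∝ (b, λ_1 - a) = (-6, 4.6847); multiply by -1 so the first entry is positive: u = (6, -4.6847).
  ||u|| = √((6)² + (-4.6847)²) = √(57.946) ≈ 7.6122,
  v_1 = u/||u|| ≈ (0.7882, -0.6154) (||v_1|| = 1).

λ_1 = 19.6847,  λ_2 = 7.3153;  v_1 ≈ (0.7882, -0.6154)


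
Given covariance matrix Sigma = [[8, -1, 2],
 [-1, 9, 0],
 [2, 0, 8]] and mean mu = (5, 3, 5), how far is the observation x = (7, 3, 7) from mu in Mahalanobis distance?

Step 1 — centre the observation: (x - mu) = (2, 0, 2).

Step 2 — invert Sigma (cofactor / det for 3×3, or solve directly):
  Sigma^{-1} = [[0.1353, 0.015, -0.0338],
 [0.015, 0.1128, -0.0038],
 [-0.0338, -0.0038, 0.1335]].

Step 3 — form the quadratic (x - mu)^T · Sigma^{-1} · (x - mu):
  Sigma^{-1} · (x - mu) = (0.203, 0.0226, 0.1992).
  (x - mu)^T · [Sigma^{-1} · (x - mu)] = (2)·(0.203) + (0)·(0.0226) + (2)·(0.1992) = 0.8045.

Step 4 — take square root: d = √(0.8045) ≈ 0.8969.

d(x, mu) = √(0.8045) ≈ 0.8969


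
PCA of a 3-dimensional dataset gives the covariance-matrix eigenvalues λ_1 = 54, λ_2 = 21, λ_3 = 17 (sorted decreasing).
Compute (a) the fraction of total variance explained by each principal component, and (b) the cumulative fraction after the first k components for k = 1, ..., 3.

Step 1 — total variance = trace(Sigma) = Σ λ_i = 54 + 21 + 17 = 92.

Step 2 — fraction explained by component i = λ_i / Σ λ:
  PC1: 54/92 = 0.587
  PC2: 21/92 = 0.2283
  PC3: 17/92 = 0.1848

Step 3 — cumulative fraction after k components = (λ_1 + ... + λ_k) / Σ λ:
  k = 1: 54/92 = 0.587
  k = 2: (54 + 21)/92 = 75/92 = 0.8152
  k = 3: (54 + 21 + 17)/92 = 92/92 = 1

Summary (fraction, with percent):

explained: PC1 0.587 (58.7%), PC2 0.2283 (22.83%), PC3 0.1848 (18.48%);  cumulative: 0.587, 0.8152, 1


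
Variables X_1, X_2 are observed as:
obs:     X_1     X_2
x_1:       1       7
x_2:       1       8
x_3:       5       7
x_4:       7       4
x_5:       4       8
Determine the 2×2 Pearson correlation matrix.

Step 1 — column means:
  mean(X_1) = (1 + 1 + 5 + 7 + 4) / 5 = 18/5 = 3.6
  mean(X_2) = (7 + 8 + 7 + 4 + 8) / 5 = 34/5 = 6.8

Step 2 — sample variances and covariances s[i,j] = (1/(n-1)) · Σ_k (x_{k,i} - mean_i) · (x_{k,j} - mean_j), with n-1 = 4:
  s[X_1,X_1] = ((-2.6)·(-2.6) + (-2.6)·(-2.6) + (1.4)·(1.4) + (3.4)·(3.4) + (0.4)·(0.4)) / 4 = 27.2/4 = 6.8
  s[X_1,X_2] = ((-2.6)·(0.2) + (-2.6)·(1.2) + (1.4)·(0.2) + (3.4)·(-2.8) + (0.4)·(1.2)) / 4 = -12.4/4 = -3.1
  s[X_2,X_2] = ((0.2)·(0.2) + (1.2)·(1.2) + (0.2)·(0.2) + (-2.8)·(-2.8) + (1.2)·(1.2)) / 4 = 10.8/4 = 2.7
  Sample standard deviations s_i = √(s[i,i]):
  s(X_1) = √(6.8) = 2.6077
  s(X_2) = √(2.7) = 1.6432

Step 3 — r_{ij} = s_{ij} / (s_i · s_j):
  r[X_1,X_1] = 1 (diagonal).
  r[X_1,X_2] = -3.1 / (2.6077 · 1.6432) = -3.1 / 4.2849 = -0.7235
  r[X_2,X_2] = 1 (diagonal).

R is symmetric with unit diagonal. Assembling:

R = [[1, -0.7235],
 [-0.7235, 1]]


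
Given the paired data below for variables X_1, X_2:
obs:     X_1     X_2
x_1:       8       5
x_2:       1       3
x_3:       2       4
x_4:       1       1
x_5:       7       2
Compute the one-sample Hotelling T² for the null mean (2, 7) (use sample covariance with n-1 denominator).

Step 1 — sample mean vector:
  mean(X_1) = (8 + 1 + 2 + 1 + 7) / 5 = 19/5 = 3.8
  mean(X_2) = (5 + 3 + 4 + 1 + 2) / 5 = 15/5 = 3
  x̄ = (3.8, 3),  deviation x̄ - mu_0 = (3.8, 3) - (2, 7) = (1.8, -4).

Step 2 — sample covariance matrix, S[i,j] = (1/(n-1)) · Σ_k (x_{k,i} - mean_i) · (x_{k,j} - mean_j), divisor n-1 = 4:
  S[X_1,X_1] = ((4.2)·(4.2) + (-2.8)·(-2.8) + (-1.8)·(-1.8) + (-2.8)·(-2.8) + (3.2)·(3.2)) / 4 = 46.8/4 = 11.7
  S[X_1,X_2] = ((4.2)·(2) + (-2.8)·(0) + (-1.8)·(1) + (-2.8)·(-2) + (3.2)·(-1)) / 4 = 9/4 = 2.25
  S[X_2,X_2] = ((2)·(2) + (0)·(0) + (1)·(1) + (-2)·(-2) + (-1)·(-1)) / 4 = 10/4 = 2.5
  S = [[11.7, 2.25],
 [2.25, 2.5]].

Step 3 — invert S. det(S) = 11.7·2.5 - (2.25)² = 24.1875.
  S^{-1} = (1/det) · [[d, -b], [-b, a]] = [[0.1034, -0.093],
 [-0.093, 0.4837]].

Step 4 — quadratic form (x̄ - mu_0)^T · S^{-1} · (x̄ - mu_0):
  S^{-1} · (x̄ - mu_0) = (0.5581, -2.1023),
  (x̄ - mu_0)^T · [...] = (1.8)·(0.5581) + (-4)·(-2.1023) = 9.414.

Step 5 — scale by n: T² = 5 · 9.414 = 47.0698.

T² ≈ 47.0698


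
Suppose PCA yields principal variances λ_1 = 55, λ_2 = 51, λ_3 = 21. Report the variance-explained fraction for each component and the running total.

Step 1 — total variance = trace(Sigma) = Σ λ_i = 55 + 51 + 21 = 127.

Step 2 — fraction explained by component i = λ_i / Σ λ:
  PC1: 55/127 = 0.4331
  PC2: 51/127 = 0.4016
  PC3: 21/127 = 0.1654

Step 3 — cumulative fraction after k components = (λ_1 + ... + λ_k) / Σ λ:
  k = 1: 55/127 = 0.4331
  k = 2: (55 + 51)/127 = 106/127 = 0.8346
  k = 3: (55 + 51 + 21)/127 = 127/127 = 1

Summary (fraction, with percent):

explained: PC1 0.4331 (43.31%), PC2 0.4016 (40.16%), PC3 0.1654 (16.54%);  cumulative: 0.4331, 0.8346, 1


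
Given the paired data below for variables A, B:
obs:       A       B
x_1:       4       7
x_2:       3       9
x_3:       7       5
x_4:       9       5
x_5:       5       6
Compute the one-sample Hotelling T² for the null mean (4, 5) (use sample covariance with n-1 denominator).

Step 1 — sample mean vector:
  mean(A) = (4 + 3 + 7 + 9 + 5) / 5 = 28/5 = 5.6
  mean(B) = (7 + 9 + 5 + 5 + 6) / 5 = 32/5 = 6.4
  x̄ = (5.6, 6.4),  deviation x̄ - mu_0 = (5.6, 6.4) - (4, 5) = (1.6, 1.4).

Step 2 — sample covariance matrix, S[i,j] = (1/(n-1)) · Σ_k (x_{k,i} - mean_i) · (x_{k,j} - mean_j), divisor n-1 = 4:
  S[A,A] = ((-1.6)·(-1.6) + (-2.6)·(-2.6) + (1.4)·(1.4) + (3.4)·(3.4) + (-0.6)·(-0.6)) / 4 = 23.2/4 = 5.8
  S[A,B] = ((-1.6)·(0.6) + (-2.6)·(2.6) + (1.4)·(-1.4) + (3.4)·(-1.4) + (-0.6)·(-0.4)) / 4 = -14.2/4 = -3.55
  S[B,B] = ((0.6)·(0.6) + (2.6)·(2.6) + (-1.4)·(-1.4) + (-1.4)·(-1.4) + (-0.4)·(-0.4)) / 4 = 11.2/4 = 2.8
  S = [[5.8, -3.55],
 [-3.55, 2.8]].

Step 3 — invert S. det(S) = 5.8·2.8 - (-3.55)² = 3.6375.
  S^{-1} = (1/det) · [[d, -b], [-b, a]] = [[0.7698, 0.9759],
 [0.9759, 1.5945]].

Step 4 — quadratic form (x̄ - mu_0)^T · S^{-1} · (x̄ - mu_0):
  S^{-1} · (x̄ - mu_0) = (2.5979, 3.7938),
  (x̄ - mu_0)^T · [...] = (1.6)·(2.5979) + (1.4)·(3.7938) = 9.468.

Step 5 — scale by n: T² = 5 · 9.468 = 47.3402.

T² ≈ 47.3402


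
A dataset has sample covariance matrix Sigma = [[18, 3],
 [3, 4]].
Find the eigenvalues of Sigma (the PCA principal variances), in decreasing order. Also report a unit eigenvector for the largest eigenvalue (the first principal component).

Step 1 — characteristic polynomial of 2×2 Sigma:
  det(Sigma - λI) = λ² - trace · λ + det = 0.
  trace = 18 + 4 = 22, det = 18·4 - (3)² = 63.
Step 2 — discriminant:
  Δ = trace² - 4·det = 484 - 252 = 232.
Step 3 — eigenvalues:
  λ = (trace ± √Δ)/2 = (22 ± 15.2315)/2,
  λ_1 = 18.6158,  λ_2 = 3.3842.

Step 4 — unit eigenvector for λ_1: solve (Sigma - λ_1 I)v = 0. First row:
  (18 - 18.6158)·v_x + (3)·v_y = 0, i.e. (-0.6158)·v_x + (3)·v_y = 0,
  so v ∝ (b, λ_1 - a) = (3, 0.6158) = u.
  ||u|| = √((3)² + (0.6158)²) = √(9.3792) ≈ 3.0625,
  v_1 = u/||u|| ≈ (0.9796, 0.2011) (||v_1|| = 1).

λ_1 = 18.6158,  λ_2 = 3.3842;  v_1 ≈ (0.9796, 0.2011)


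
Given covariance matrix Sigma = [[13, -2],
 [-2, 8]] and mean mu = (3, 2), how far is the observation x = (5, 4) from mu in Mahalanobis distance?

Step 1 — centre the observation: (x - mu) = (2, 2).

Step 2 — invert Sigma. det(Sigma) = 13·8 - (-2)² = 100.
  Sigma^{-1} = (1/det) · [[d, -b], [-b, a]] = [[0.08, 0.02],
 [0.02, 0.13]].

Step 3 — form the quadratic (x - mu)^T · Sigma^{-1} · (x - mu):
  Sigma^{-1} · (x - mu) = (0.2, 0.3).
  (x - mu)^T · [Sigma^{-1} · (x - mu)] = (2)·(0.2) + (2)·(0.3) = 1.

Step 4 — take square root: d = √(1) ≈ 1.

d(x, mu) = √(1) ≈ 1


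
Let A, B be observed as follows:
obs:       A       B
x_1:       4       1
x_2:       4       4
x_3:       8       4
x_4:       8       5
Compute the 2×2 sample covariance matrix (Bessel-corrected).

Step 1 — column means:
  mean(A) = (4 + 4 + 8 + 8) / 4 = 24/4 = 6
  mean(B) = (1 + 4 + 4 + 5) / 4 = 14/4 = 3.5

Step 2 — sample covariance S[i,j] = (1/(n-1)) · Σ_k (x_{k,i} - mean_i) · (x_{k,j} - mean_j), with n-1 = 3.
  S[A,A] = ((-2)·(-2) + (-2)·(-2) + (2)·(2) + (2)·(2)) / 3 = 16/3 = 5.3333
  S[A,B] = ((-2)·(-2.5) + (-2)·(0.5) + (2)·(0.5) + (2)·(1.5)) / 3 = 8/3 = 2.6667
  S[B,B] = ((-2.5)·(-2.5) + (0.5)·(0.5) + (0.5)·(0.5) + (1.5)·(1.5)) / 3 = 9/3 = 3

S is symmetric (S[j,i] = S[i,j]). Assembling:

S = [[5.3333, 2.6667],
 [2.6667, 3]]


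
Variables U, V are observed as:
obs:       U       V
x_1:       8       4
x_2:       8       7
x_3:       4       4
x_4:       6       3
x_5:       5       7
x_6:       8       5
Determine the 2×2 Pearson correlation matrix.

Step 1 — column means:
  mean(U) = (8 + 8 + 4 + 6 + 5 + 8) / 6 = 39/6 = 6.5
  mean(V) = (4 + 7 + 4 + 3 + 7 + 5) / 6 = 30/6 = 5

Step 2 — sample variances and covariances s[i,j] = (1/(n-1)) · Σ_k (x_{k,i} - mean_i) · (x_{k,j} - mean_j), with n-1 = 5:
  s[U,U] = ((1.5)·(1.5) + (1.5)·(1.5) + (-2.5)·(-2.5) + (-0.5)·(-0.5) + (-1.5)·(-1.5) + (1.5)·(1.5)) / 5 = 15.5/5 = 3.1
  s[U,V] = ((1.5)·(-1) + (1.5)·(2) + (-2.5)·(-1) + (-0.5)·(-2) + (-1.5)·(2) + (1.5)·(0)) / 5 = 2/5 = 0.4
  s[V,V] = ((-1)·(-1) + (2)·(2) + (-1)·(-1) + (-2)·(-2) + (2)·(2) + (0)·(0)) / 5 = 14/5 = 2.8
  Sample standard deviations s_i = √(s[i,i]):
  s(U) = √(3.1) = 1.7607
  s(V) = √(2.8) = 1.6733

Step 3 — r_{ij} = s_{ij} / (s_i · s_j):
  r[U,U] = 1 (diagonal).
  r[U,V] = 0.4 / (1.7607 · 1.6733) = 0.4 / 2.9462 = 0.1358
  r[V,V] = 1 (diagonal).

R is symmetric with unit diagonal. Assembling:

R = [[1, 0.1358],
 [0.1358, 1]]


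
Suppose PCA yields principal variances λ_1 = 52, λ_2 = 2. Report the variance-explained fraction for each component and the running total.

Step 1 — total variance = trace(Sigma) = Σ λ_i = 52 + 2 = 54.

Step 2 — fraction explained by component i = λ_i / Σ λ:
  PC1: 52/54 = 0.963
  PC2: 2/54 = 0.037

Step 3 — cumulative fraction after k components = (λ_1 + ... + λ_k) / Σ λ:
  k = 1: 52/54 = 0.963
  k = 2: (52 + 2)/54 = 54/54 = 1

Summary (fraction, with percent):

explained: PC1 0.963 (96.3%), PC2 0.037 (3.7%);  cumulative: 0.963, 1


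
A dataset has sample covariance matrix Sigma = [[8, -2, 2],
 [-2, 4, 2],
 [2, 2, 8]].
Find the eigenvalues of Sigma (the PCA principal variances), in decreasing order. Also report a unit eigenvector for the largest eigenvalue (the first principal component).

Step 1 — characteristic polynomial p(λ) = det(λI - Sigma) = λ³ - tr·λ² + c_1·λ - det, where tr = trace, c_1 = sum of the principal 2×2 minors, det = det(Sigma):
  tr = 8 + 4 + 8 = 20,
  c_1 = (8·4 - (-2)²) + (8·8 - (2)²) + (4·8 - (2)²) = 28 + 60 + 28 = 116,
  det = 8·(4·8 - (2)²) - (-2)·((-2)·8 - (2)·(2)) + (2)·((-2)·(2) - 4·(2)) = 8·(28) - (-2)·(-20) + (2)·(-12) = 160.
  So p(λ) = λ³ - 20λ² + 116λ - 160.
Step 2 — look for an integer root (rational root theorem: any rational root is an integer divisor of 160). Testing λ = 2:
  p(2) = 8 - 80 + 232 - 160 = 0  ✓
  Dividing out (λ - 2): p(λ) = (λ - 2)(λ² - 18λ + 80).
Step 3 — remaining eigenvalues from the quadratic λ² - 18λ + 80 = 0:
  Δ = 18² - 4·80 = 324 - 320 = 4,  λ = (18 ± √4)/2 = (18 ± 2)/2 = 10 or 8.
  Sorted: λ_1 = 10,  λ_2 = 8,  λ_3 = 2  (check: sum = 20 = tr ✓).

Step 4 — unit eigenvector for λ_1 = 10: v spans the null space of (Sigma - λ_1 I), whose rows are
  r_1 = (-2, -2, 2),  r_2 = (-2, -6, 2),  r_3 = (2, 2, -2).
  v is orthogonal to every row, so take v ∝ r_1 × r_2 = ((-2)·(2) - (2)·(-6), (2)·(-2) - (-2)·(2), (-2)·(-6) - (-2)·(-2)) = (8, 0, 8).
  Rescale (divide by 8): u = (1, 0, 1).
  ||u|| = √((1)² + (0)² + (1)²) = √(2) ≈ 1.4142,  v_1 = u/||u|| ≈ (0.7071, 0, 0.7071) (||v_1|| = 1).

λ_1 = 10,  λ_2 = 8,  λ_3 = 2;  v_1 ≈ (0.7071, 0, 0.7071)


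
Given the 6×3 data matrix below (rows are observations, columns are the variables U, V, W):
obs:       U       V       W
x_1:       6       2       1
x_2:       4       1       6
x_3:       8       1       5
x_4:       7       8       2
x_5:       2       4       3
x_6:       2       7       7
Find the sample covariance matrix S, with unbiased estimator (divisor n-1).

Step 1 — column means:
  mean(U) = (6 + 4 + 8 + 7 + 2 + 2) / 6 = 29/6 = 4.8333
  mean(V) = (2 + 1 + 1 + 8 + 4 + 7) / 6 = 23/6 = 3.8333
  mean(W) = (1 + 6 + 5 + 2 + 3 + 7) / 6 = 24/6 = 4

Step 2 — sample covariance S[i,j] = (1/(n-1)) · Σ_k (x_{k,i} - mean_i) · (x_{k,j} - mean_j), with n-1 = 5.
  S[U,U] = ((1.1667)·(1.1667) + (-0.8333)·(-0.8333) + (3.1667)·(3.1667) + (2.1667)·(2.1667) + (-2.8333)·(-2.8333) + (-2.8333)·(-2.8333)) / 5 = 32.8333/5 = 6.5667
  S[U,V] = ((1.1667)·(-1.8333) + (-0.8333)·(-2.8333) + (3.1667)·(-2.8333) + (2.1667)·(4.1667) + (-2.8333)·(0.1667) + (-2.8333)·(3.1667)) / 5 = -9.1667/5 = -1.8333
  S[U,W] = ((1.1667)·(-3) + (-0.8333)·(2) + (3.1667)·(1) + (2.1667)·(-2) + (-2.8333)·(-1) + (-2.8333)·(3)) / 5 = -12/5 = -2.4
  S[V,V] = ((-1.8333)·(-1.8333) + (-2.8333)·(-2.8333) + (-2.8333)·(-2.8333) + (4.1667)·(4.1667) + (0.1667)·(0.1667) + (3.1667)·(3.1667)) / 5 = 46.8333/5 = 9.3667
  S[V,W] = ((-1.8333)·(-3) + (-2.8333)·(2) + (-2.8333)·(1) + (4.1667)·(-2) + (0.1667)·(-1) + (3.1667)·(3)) / 5 = -2/5 = -0.4
  S[W,W] = ((-3)·(-3) + (2)·(2) + (1)·(1) + (-2)·(-2) + (-1)·(-1) + (3)·(3)) / 5 = 28/5 = 5.6

S is symmetric (S[j,i] = S[i,j]). Assembling:

S = [[6.5667, -1.8333, -2.4],
 [-1.8333, 9.3667, -0.4],
 [-2.4, -0.4, 5.6]]


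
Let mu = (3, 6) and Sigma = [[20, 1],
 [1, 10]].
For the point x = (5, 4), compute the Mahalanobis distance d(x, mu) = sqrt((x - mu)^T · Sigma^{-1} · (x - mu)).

Step 1 — centre the observation: (x - mu) = (2, -2).

Step 2 — invert Sigma. det(Sigma) = 20·10 - (1)² = 199.
  Sigma^{-1} = (1/det) · [[d, -b], [-b, a]] = [[0.0503, -0.005],
 [-0.005, 0.1005]].

Step 3 — form the quadratic (x - mu)^T · Sigma^{-1} · (x - mu):
  Sigma^{-1} · (x - mu) = (0.1106, -0.2111).
  (x - mu)^T · [Sigma^{-1} · (x - mu)] = (2)·(0.1106) + (-2)·(-0.2111) = 0.6432.

Step 4 — take square root: d = √(0.6432) ≈ 0.802.

d(x, mu) = √(0.6432) ≈ 0.802


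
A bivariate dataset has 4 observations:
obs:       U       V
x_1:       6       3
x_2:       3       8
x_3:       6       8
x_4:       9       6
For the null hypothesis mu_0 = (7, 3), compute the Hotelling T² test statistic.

Step 1 — sample mean vector:
  mean(U) = (6 + 3 + 6 + 9) / 4 = 24/4 = 6
  mean(V) = (3 + 8 + 8 + 6) / 4 = 25/4 = 6.25
  x̄ = (6, 6.25),  deviation x̄ - mu_0 = (6, 6.25) - (7, 3) = (-1, 3.25).

Step 2 — sample covariance matrix, S[i,j] = (1/(n-1)) · Σ_k (x_{k,i} - mean_i) · (x_{k,j} - mean_j), divisor n-1 = 3:
  S[U,U] = ((0)·(0) + (-3)·(-3) + (0)·(0) + (3)·(3)) / 3 = 18/3 = 6
  S[U,V] = ((0)·(-3.25) + (-3)·(1.75) + (0)·(1.75) + (3)·(-0.25)) / 3 = -6/3 = -2
  S[V,V] = ((-3.25)·(-3.25) + (1.75)·(1.75) + (1.75)·(1.75) + (-0.25)·(-0.25)) / 3 = 16.75/3 = 5.5833
  S = [[6, -2],
 [-2, 5.5833]].

Step 3 — invert S. det(S) = 6·5.5833 - (-2)² = 29.5.
  S^{-1} = (1/det) · [[d, -b], [-b, a]] = [[0.1893, 0.0678],
 [0.0678, 0.2034]].

Step 4 — quadratic form (x̄ - mu_0)^T · S^{-1} · (x̄ - mu_0):
  S^{-1} · (x̄ - mu_0) = (0.0311, 0.5932),
  (x̄ - mu_0)^T · [...] = (-1)·(0.0311) + (3.25)·(0.5932) = 1.8969.

Step 5 — scale by n: T² = 4 · 1.8969 = 7.5876.

T² ≈ 7.5876


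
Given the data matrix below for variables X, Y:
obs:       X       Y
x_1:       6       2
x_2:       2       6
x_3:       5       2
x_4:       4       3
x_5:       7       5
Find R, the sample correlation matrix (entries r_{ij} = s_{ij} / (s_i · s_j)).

Step 1 — column means:
  mean(X) = (6 + 2 + 5 + 4 + 7) / 5 = 24/5 = 4.8
  mean(Y) = (2 + 6 + 2 + 3 + 5) / 5 = 18/5 = 3.6

Step 2 — sample variances and covariances s[i,j] = (1/(n-1)) · Σ_k (x_{k,i} - mean_i) · (x_{k,j} - mean_j), with n-1 = 4:
  s[X,X] = ((1.2)·(1.2) + (-2.8)·(-2.8) + (0.2)·(0.2) + (-0.8)·(-0.8) + (2.2)·(2.2)) / 4 = 14.8/4 = 3.7
  s[X,Y] = ((1.2)·(-1.6) + (-2.8)·(2.4) + (0.2)·(-1.6) + (-0.8)·(-0.6) + (2.2)·(1.4)) / 4 = -5.4/4 = -1.35
  s[Y,Y] = ((-1.6)·(-1.6) + (2.4)·(2.4) + (-1.6)·(-1.6) + (-0.6)·(-0.6) + (1.4)·(1.4)) / 4 = 13.2/4 = 3.3
  Sample standard deviations s_i = √(s[i,i]):
  s(X) = √(3.7) = 1.9235
  s(Y) = √(3.3) = 1.8166

Step 3 — r_{ij} = s_{ij} / (s_i · s_j):
  r[X,X] = 1 (diagonal).
  r[X,Y] = -1.35 / (1.9235 · 1.8166) = -1.35 / 3.4943 = -0.3863
  r[Y,Y] = 1 (diagonal).

R is symmetric with unit diagonal. Assembling:

R = [[1, -0.3863],
 [-0.3863, 1]]


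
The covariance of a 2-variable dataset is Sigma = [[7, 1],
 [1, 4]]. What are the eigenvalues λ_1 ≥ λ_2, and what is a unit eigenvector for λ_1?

Step 1 — characteristic polynomial of 2×2 Sigma:
  det(Sigma - λI) = λ² - trace · λ + det = 0.
  trace = 7 + 4 = 11, det = 7·4 - (1)² = 27.
Step 2 — discriminant:
  Δ = trace² - 4·det = 121 - 108 = 13.
Step 3 — eigenvalues:
  λ = (trace ± √Δ)/2 = (11 ± 3.6056)/2,
  λ_1 = 7.3028,  λ_2 = 3.6972.

Step 4 — unit eigenvector for λ_1: solve (Sigma - λ_1 I)v = 0. First row:
  (7 - 7.3028)·v_x + (1)·v_y = 0, i.e. (-0.3028)·v_x + (1)·v_y = 0,
  so v ∝ (b, λ_1 - a) = (1, 0.3028) = u.
  ||u|| = √((1)² + (0.3028)²) = √(1.0917) ≈ 1.0448,
  v_1 = u/||u|| ≈ (0.9571, 0.2898) (||v_1|| = 1).

λ_1 = 7.3028,  λ_2 = 3.6972;  v_1 ≈ (0.9571, 0.2898)


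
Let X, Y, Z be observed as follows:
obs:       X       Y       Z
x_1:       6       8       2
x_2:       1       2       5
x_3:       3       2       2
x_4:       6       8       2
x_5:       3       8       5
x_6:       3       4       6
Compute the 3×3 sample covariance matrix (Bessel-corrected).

Step 1 — column means:
  mean(X) = (6 + 1 + 3 + 6 + 3 + 3) / 6 = 22/6 = 3.6667
  mean(Y) = (8 + 2 + 2 + 8 + 8 + 4) / 6 = 32/6 = 5.3333
  mean(Z) = (2 + 5 + 2 + 2 + 5 + 6) / 6 = 22/6 = 3.6667

Step 2 — sample covariance S[i,j] = (1/(n-1)) · Σ_k (x_{k,i} - mean_i) · (x_{k,j} - mean_j), with n-1 = 5.
  S[X,X] = ((2.3333)·(2.3333) + (-2.6667)·(-2.6667) + (-0.6667)·(-0.6667) + (2.3333)·(2.3333) + (-0.6667)·(-0.6667) + (-0.6667)·(-0.6667)) / 5 = 19.3333/5 = 3.8667
  S[X,Y] = ((2.3333)·(2.6667) + (-2.6667)·(-3.3333) + (-0.6667)·(-3.3333) + (2.3333)·(2.6667) + (-0.6667)·(2.6667) + (-0.6667)·(-1.3333)) / 5 = 22.6667/5 = 4.5333
  S[X,Z] = ((2.3333)·(-1.6667) + (-2.6667)·(1.3333) + (-0.6667)·(-1.6667) + (2.3333)·(-1.6667) + (-0.6667)·(1.3333) + (-0.6667)·(2.3333)) / 5 = -12.6667/5 = -2.5333
  S[Y,Y] = ((2.6667)·(2.6667) + (-3.3333)·(-3.3333) + (-3.3333)·(-3.3333) + (2.6667)·(2.6667) + (2.6667)·(2.6667) + (-1.3333)·(-1.3333)) / 5 = 45.3333/5 = 9.0667
  S[Y,Z] = ((2.6667)·(-1.6667) + (-3.3333)·(1.3333) + (-3.3333)·(-1.6667) + (2.6667)·(-1.6667) + (2.6667)·(1.3333) + (-1.3333)·(2.3333)) / 5 = -7.3333/5 = -1.4667
  S[Z,Z] = ((-1.6667)·(-1.6667) + (1.3333)·(1.3333) + (-1.6667)·(-1.6667) + (-1.6667)·(-1.6667) + (1.3333)·(1.3333) + (2.3333)·(2.3333)) / 5 = 17.3333/5 = 3.4667

S is symmetric (S[j,i] = S[i,j]). Assembling:

S = [[3.8667, 4.5333, -2.5333],
 [4.5333, 9.0667, -1.4667],
 [-2.5333, -1.4667, 3.4667]]


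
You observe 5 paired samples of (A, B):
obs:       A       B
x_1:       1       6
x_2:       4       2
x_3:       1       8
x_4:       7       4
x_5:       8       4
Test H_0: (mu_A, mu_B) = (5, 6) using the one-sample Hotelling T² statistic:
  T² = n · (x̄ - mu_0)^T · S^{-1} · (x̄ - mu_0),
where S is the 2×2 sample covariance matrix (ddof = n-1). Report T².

Step 1 — sample mean vector:
  mean(A) = (1 + 4 + 1 + 7 + 8) / 5 = 21/5 = 4.2
  mean(B) = (6 + 2 + 8 + 4 + 4) / 5 = 24/5 = 4.8
  x̄ = (4.2, 4.8),  deviation x̄ - mu_0 = (4.2, 4.8) - (5, 6) = (-0.8, -1.2).

Step 2 — sample covariance matrix, S[i,j] = (1/(n-1)) · Σ_k (x_{k,i} - mean_i) · (x_{k,j} - mean_j), divisor n-1 = 4:
  S[A,A] = ((-3.2)·(-3.2) + (-0.2)·(-0.2) + (-3.2)·(-3.2) + (2.8)·(2.8) + (3.8)·(3.8)) / 4 = 42.8/4 = 10.7
  S[A,B] = ((-3.2)·(1.2) + (-0.2)·(-2.8) + (-3.2)·(3.2) + (2.8)·(-0.8) + (3.8)·(-0.8)) / 4 = -18.8/4 = -4.7
  S[B,B] = ((1.2)·(1.2) + (-2.8)·(-2.8) + (3.2)·(3.2) + (-0.8)·(-0.8) + (-0.8)·(-0.8)) / 4 = 20.8/4 = 5.2
  S = [[10.7, -4.7],
 [-4.7, 5.2]].

Step 3 — invert S. det(S) = 10.7·5.2 - (-4.7)² = 33.55.
  S^{-1} = (1/det) · [[d, -b], [-b, a]] = [[0.155, 0.1401],
 [0.1401, 0.3189]].

Step 4 — quadratic form (x̄ - mu_0)^T · S^{-1} · (x̄ - mu_0):
  S^{-1} · (x̄ - mu_0) = (-0.2921, -0.4948),
  (x̄ - mu_0)^T · [...] = (-0.8)·(-0.2921) + (-1.2)·(-0.4948) = 0.8274.

Step 5 — scale by n: T² = 5 · 0.8274 = 4.1371.

T² ≈ 4.1371
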